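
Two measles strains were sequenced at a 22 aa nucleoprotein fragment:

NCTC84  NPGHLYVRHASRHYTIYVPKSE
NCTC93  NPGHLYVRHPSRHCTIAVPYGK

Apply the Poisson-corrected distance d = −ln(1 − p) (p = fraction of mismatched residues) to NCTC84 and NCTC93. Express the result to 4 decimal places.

Mismatches occur at site 10 (A→P), site 14 (Y→C), site 17 (Y→A), site 20 (K→Y), site 21 (S→G), site 22 (E→K).
p = 6/22 = 0.272727.
d = −ln(1 − 0.272727) = −ln(0.727273) = 0.3185.

0.3185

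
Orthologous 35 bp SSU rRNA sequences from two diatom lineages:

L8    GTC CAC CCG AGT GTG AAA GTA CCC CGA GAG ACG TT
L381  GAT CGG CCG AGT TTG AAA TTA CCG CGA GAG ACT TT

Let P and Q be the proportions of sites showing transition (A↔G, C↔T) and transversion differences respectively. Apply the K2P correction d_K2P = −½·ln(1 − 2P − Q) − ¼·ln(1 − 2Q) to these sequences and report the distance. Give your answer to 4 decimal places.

The sequences differ at positions 2 (T/A, transversion), 3 (C/T, transition), 5 (A/G, transition), 6 (C/G, transversion), 13 (G/T, transversion), 19 (G/T, transversion), 24 (C/G, transversion), 33 (G/T, transversion).
Of the 8 differences, 2 transitions and 6 transversions over 35 sites: P = 2/35 = 0.057143, Q = 6/35 = 0.171429.
d = −0.5·ln(0.714285) − 0.25·ln(0.657142) = −0.5·(-0.336473) − 0.25·(-0.419855) = 0.2732.

0.2732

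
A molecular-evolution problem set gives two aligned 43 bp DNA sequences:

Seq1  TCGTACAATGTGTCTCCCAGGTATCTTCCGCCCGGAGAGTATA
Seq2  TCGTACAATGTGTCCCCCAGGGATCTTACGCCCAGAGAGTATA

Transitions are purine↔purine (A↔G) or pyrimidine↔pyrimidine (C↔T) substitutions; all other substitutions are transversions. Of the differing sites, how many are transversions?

2

Differing sites — 15:T/C (Ti); 22:T/G (Tv); 28:C/A (Tv); 34:G/A (Ti).
Of the 4 differences, 2 transitions and 2 transversions, so the answer is 2.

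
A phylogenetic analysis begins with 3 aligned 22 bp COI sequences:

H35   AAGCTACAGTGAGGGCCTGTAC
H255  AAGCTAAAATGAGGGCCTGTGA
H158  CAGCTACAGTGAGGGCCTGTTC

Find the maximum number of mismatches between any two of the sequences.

Pairwise Hamming distances:
  H35 vs H255: 4
  H35 vs H158: 2
  H255 vs H158: 5
The largest is 5, between H255 and H158.

5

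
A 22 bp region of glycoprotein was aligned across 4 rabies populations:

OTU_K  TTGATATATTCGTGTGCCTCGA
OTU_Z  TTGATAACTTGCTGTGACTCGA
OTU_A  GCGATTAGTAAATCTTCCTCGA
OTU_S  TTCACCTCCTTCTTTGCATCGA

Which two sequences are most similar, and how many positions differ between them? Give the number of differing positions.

5

Pairwise Hamming distances:
  OTU_K vs OTU_Z: 5
  OTU_K vs OTU_A: 10
  OTU_K vs OTU_S: 9
  OTU_Z vs OTU_A: 10
  OTU_Z vs OTU_S: 9
  OTU_A vs OTU_S: 14
The smallest is 5, between OTU_K and OTU_Z.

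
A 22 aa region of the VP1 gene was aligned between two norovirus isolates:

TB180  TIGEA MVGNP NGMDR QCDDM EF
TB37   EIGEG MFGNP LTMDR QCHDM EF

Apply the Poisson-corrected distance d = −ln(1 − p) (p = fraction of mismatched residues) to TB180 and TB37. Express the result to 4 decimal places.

Differing sites — 1:T/E; 5:A/G; 7:V/F; 11:N/L; 12:G/T; 18:D/H.
p = 6/22 = 0.272727.
d = −ln(1 − 0.272727) = −ln(0.727273) = 0.3185.

0.3185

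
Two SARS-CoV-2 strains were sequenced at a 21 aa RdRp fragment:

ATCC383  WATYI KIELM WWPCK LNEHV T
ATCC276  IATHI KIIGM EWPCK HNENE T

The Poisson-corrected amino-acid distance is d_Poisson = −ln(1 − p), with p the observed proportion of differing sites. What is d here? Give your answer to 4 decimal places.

0.4796

Differing sites — 1:W/I; 4:Y/H; 8:E/I; 9:L/G; 11:W/E; 16:L/H; 19:H/N; 20:V/E.
p = 8/21 = 0.380952.
d = −ln(1 − 0.380952) = −ln(0.619048) = 0.4796.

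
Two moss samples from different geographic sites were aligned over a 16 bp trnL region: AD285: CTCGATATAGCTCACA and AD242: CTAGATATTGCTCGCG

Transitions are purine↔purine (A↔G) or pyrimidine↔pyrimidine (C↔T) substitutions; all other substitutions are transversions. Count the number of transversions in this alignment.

2

Differing sites — 3:C/A (Tv); 9:A/T (Tv); 14:A/G (Ti); 16:A/G (Ti).
Of the 4 differences, 2 transitions and 2 transversions, so the answer is 2.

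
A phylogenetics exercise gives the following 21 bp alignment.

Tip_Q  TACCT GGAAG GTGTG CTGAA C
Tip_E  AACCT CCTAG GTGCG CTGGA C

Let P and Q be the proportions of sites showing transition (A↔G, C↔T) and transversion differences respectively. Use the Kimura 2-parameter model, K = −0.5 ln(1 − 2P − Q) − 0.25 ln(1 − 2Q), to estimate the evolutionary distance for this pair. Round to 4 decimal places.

0.3597

Differing sites — 1:T/A (Tv); 6:G/C (Tv); 7:G/C (Tv); 8:A/T (Tv); 14:T/C (Ti); 19:A/G (Ti).
Of the 6 differences, 2 transitions and 4 transversions over 21 sites: P = 2/21 = 0.095238, Q = 4/21 = 0.190476.
d = −0.5·ln(0.619048) − 0.25·ln(0.619048) = −0.5·(-0.479572) − 0.25·(-0.479572) = 0.3597.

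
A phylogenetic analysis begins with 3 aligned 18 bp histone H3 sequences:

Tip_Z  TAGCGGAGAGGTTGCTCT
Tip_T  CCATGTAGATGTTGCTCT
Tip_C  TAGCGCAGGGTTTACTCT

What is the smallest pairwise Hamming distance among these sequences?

4

Pairwise Hamming distances:
  Tip_Z vs Tip_T: 6
  Tip_Z vs Tip_C: 4
  Tip_T vs Tip_C: 9
The smallest is 4, between Tip_Z and Tip_C.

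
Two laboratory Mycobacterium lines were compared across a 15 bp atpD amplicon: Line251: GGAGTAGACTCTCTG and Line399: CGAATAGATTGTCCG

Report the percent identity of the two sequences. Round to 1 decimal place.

66.7%

The sequences differ at positions 1 (G/C), 4 (G/A), 9 (C/T), 11 (C/G), 14 (T/C).
10 of the 15 sites match, so the percent identity is 10/15 × 100 = 66.7%.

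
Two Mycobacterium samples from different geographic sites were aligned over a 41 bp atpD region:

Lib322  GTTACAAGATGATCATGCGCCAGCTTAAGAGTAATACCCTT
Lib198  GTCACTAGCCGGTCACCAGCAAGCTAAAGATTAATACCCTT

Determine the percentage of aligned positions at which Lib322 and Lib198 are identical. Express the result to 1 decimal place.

The sequences differ at positions 3 (T/C), 6 (A/T), 9 (A/C), 10 (T/C), 12 (A/G), 16 (T/C), 17 (G/C), 18 (C/A), 21 (C/A), 26 (T/A), 31 (G/T).
30 of the 41 sites match, so the percent identity is 30/41 × 100 = 73.2%.

73.2%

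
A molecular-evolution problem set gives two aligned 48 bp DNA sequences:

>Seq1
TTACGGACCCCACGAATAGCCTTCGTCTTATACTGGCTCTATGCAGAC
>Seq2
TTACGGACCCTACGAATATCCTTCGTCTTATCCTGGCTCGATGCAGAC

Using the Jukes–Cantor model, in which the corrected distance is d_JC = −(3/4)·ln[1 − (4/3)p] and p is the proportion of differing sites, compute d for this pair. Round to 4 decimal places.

0.0883

The sequences differ at positions 11 (C/T), 19 (G/T), 32 (A/C), 40 (T/G).
p = 4/48 = 0.083333.
d = −0.75 · ln(1 − (4/3)·0.083333) = −0.75 · ln(0.888889) = −0.75 · (-0.117783) = 0.0883.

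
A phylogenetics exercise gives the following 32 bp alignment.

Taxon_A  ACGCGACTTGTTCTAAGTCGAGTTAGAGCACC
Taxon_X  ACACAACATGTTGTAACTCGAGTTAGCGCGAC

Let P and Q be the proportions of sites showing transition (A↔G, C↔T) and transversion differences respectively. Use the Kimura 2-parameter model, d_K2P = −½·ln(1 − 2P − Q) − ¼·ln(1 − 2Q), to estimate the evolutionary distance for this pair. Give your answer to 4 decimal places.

0.3043

The sequences differ at positions 3 (G/A, transition), 5 (G/A, transition), 8 (T/A, transversion), 13 (C/G, transversion), 17 (G/C, transversion), 27 (A/C, transversion), 30 (A/G, transition), 31 (C/A, transversion).
Of the 8 differences, 3 transitions and 5 transversions over 32 sites: P = 3/32 = 0.093750, Q = 5/32 = 0.156250.
d = −0.5·ln(0.656250) − 0.25·ln(0.687500) = −0.5·(-0.421213) − 0.25·(-0.374693) = 0.3043.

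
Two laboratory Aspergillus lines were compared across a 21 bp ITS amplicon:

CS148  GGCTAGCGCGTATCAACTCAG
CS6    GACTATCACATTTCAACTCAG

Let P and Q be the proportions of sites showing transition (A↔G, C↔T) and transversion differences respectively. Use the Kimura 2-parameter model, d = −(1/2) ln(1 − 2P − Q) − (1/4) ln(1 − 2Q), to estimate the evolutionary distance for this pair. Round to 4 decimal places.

0.2926

Differing sites — 2:G/A (Ti); 6:G/T (Tv); 8:G/A (Ti); 10:G/A (Ti); 12:A/T (Tv).
Of the 5 differences, 3 transitions and 2 transversions over 21 sites: P = 3/21 = 0.142857, Q = 2/21 = 0.095238.
d = −0.5·ln(0.619048) − 0.25·ln(0.809524) = −0.5·(-0.479572) − 0.25·(-0.211309) = 0.2926.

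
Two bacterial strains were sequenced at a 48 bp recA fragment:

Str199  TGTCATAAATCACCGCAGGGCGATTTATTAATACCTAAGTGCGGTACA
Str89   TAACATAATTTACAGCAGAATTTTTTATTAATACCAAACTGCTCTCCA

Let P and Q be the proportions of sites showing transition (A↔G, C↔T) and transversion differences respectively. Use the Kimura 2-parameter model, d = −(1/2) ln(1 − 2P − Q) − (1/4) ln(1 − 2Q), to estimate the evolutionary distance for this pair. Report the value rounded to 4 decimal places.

0.4042

Differing sites — 2:G/A (Ti); 3:T/A (Tv); 9:A/T (Tv); 11:C/T (Ti); 14:C/A (Tv); 19:G/A (Ti); 20:G/A (Ti); 21:C/T (Ti); 22:G/T (Tv); 23:A/T (Tv); 36:T/A (Tv); 39:G/C (Tv); 43:G/T (Tv); 44:G/C (Tv); 46:A/C (Tv).
Of the 15 differences, 5 transitions and 10 transversions over 48 sites: P = 5/48 = 0.104167, Q = 10/48 = 0.208333.
d = −0.5·ln(0.583333) − 0.25·ln(0.583334) = −0.5·(-0.538997) − 0.25·(-0.538995) = 0.4042.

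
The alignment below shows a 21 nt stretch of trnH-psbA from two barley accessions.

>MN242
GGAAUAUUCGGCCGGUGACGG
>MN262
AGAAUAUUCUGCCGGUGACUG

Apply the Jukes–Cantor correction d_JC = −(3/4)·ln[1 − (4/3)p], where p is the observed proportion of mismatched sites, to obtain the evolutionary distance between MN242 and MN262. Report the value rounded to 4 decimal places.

The sequences differ at positions 1 (G/A), 10 (G/U), 20 (G/U).
p = 3/21 = 0.142857.
d = −0.75 · ln(1 − (4/3)·0.142857) = −0.75 · ln(0.809524) = −0.75 · (-0.211309) = 0.1585.

0.1585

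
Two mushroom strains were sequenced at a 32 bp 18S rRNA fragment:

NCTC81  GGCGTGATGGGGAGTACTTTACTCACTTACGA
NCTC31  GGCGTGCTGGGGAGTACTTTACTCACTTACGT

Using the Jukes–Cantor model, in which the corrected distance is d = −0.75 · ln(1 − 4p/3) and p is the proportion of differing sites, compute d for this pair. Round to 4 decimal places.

0.0653

The sequences differ at positions 7 (A/C), 32 (A/T).
p = 2/32 = 0.062500.
d = −0.75 · ln(1 − (4/3)·0.062500) = −0.75 · ln(0.916667) = −0.75 · (-0.087011) = 0.0653.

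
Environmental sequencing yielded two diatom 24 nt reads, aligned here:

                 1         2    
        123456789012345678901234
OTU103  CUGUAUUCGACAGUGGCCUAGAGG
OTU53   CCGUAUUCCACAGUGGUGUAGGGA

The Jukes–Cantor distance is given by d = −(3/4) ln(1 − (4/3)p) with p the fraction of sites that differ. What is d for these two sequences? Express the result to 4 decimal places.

0.3041

Mismatches occur at site 2 (U→C), site 9 (G→C), site 17 (C→U), site 18 (C→G), site 22 (A→G), site 24 (G→A).
p = 6/24 = 0.250000.
d = −0.75 · ln(1 − (4/3)·0.250000) = −0.75 · ln(0.666667) = −0.75 · (-0.405465) = 0.3041.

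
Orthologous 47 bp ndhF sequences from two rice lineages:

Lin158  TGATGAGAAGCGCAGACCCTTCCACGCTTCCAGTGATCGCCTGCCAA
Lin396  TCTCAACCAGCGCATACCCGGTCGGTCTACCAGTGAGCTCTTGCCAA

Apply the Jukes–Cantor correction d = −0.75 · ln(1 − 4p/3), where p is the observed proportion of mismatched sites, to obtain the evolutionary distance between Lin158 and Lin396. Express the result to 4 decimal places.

0.4937

Differing sites — 2:G/C; 3:A/T; 4:T/C; 5:G/A; 7:G/C; 8:A/C; 15:G/T; 20:T/G; 21:T/G; 22:C/T; 24:A/G; 25:C/G; 26:G/T; 29:T/A; 37:T/G; 39:G/T; 41:C/T.
p = 17/47 = 0.361702.
d = −0.75 · ln(1 − (4/3)·0.361702) = −0.75 · ln(0.517731) = −0.75 · (-0.658299) = 0.4937.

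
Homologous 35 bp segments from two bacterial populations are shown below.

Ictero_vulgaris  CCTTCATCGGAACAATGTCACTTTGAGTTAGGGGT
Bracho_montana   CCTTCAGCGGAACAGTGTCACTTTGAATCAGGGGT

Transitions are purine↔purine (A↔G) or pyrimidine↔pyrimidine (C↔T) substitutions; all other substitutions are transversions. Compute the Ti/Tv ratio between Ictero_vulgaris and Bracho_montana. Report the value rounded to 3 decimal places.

Mismatches occur at site 7 (T/G, transversion), site 15 (A/G, transition), site 27 (G/A, transition), site 29 (T/C, transition).
Of the 4 differences, 3 transitions and 1 transversion, so Ti/Tv = 3/1 = 3.000.

3.000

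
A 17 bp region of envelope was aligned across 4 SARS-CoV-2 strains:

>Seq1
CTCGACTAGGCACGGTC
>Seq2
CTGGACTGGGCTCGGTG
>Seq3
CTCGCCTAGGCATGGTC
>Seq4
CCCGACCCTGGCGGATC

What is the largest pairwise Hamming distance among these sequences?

10

Pairwise Hamming distances:
  Seq1 vs Seq2: 4
  Seq1 vs Seq3: 2
  Seq1 vs Seq4: 8
  Seq2 vs Seq3: 6
  Seq2 vs Seq4: 10
  Seq3 vs Seq4: 9
The largest is 10, between Seq2 and Seq4.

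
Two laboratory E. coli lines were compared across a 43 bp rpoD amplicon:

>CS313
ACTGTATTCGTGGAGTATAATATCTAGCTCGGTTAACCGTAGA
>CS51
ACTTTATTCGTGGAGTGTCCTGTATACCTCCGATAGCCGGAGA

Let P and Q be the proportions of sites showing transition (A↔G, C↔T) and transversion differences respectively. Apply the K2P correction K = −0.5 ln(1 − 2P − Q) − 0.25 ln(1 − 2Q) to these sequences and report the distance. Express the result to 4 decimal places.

0.3133

Differing sites — 4:G/T (Tv); 17:A/G (Ti); 19:A/C (Tv); 20:A/C (Tv); 22:A/G (Ti); 24:C/A (Tv); 27:G/C (Tv); 31:G/C (Tv); 33:T/A (Tv); 36:A/G (Ti); 40:T/G (Tv).
Of the 11 differences, 3 transitions and 8 transversions over 43 sites: P = 3/43 = 0.069767, Q = 8/43 = 0.186047.
d = −0.5·ln(0.674419) − 0.25·ln(0.627906) = −0.5·(-0.393904) − 0.25·(-0.465365) = 0.3133.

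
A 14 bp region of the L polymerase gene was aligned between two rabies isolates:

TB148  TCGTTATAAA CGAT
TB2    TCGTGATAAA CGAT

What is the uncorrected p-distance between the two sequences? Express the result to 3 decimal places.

0.071

A single mismatch occurs at site 5 (T/G).
There are 1 differences over 14 sites, so p = 1/14 = 0.071.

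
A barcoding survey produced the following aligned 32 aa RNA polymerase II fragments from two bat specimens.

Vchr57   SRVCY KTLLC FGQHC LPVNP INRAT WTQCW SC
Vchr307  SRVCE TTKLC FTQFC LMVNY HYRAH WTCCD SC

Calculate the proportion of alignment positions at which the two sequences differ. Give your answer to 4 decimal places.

0.3750

Mismatches occur at site 5 (Y→E), site 6 (K→T), site 8 (L→K), site 12 (G→T), site 14 (H→F), site 17 (P→M), site 20 (P→Y), site 21 (I→H), site 22 (N→Y), site 25 (T→H), site 28 (Q→C), site 30 (W→D).
There are 12 differences over 32 sites, so p = 12/32 = 0.3750.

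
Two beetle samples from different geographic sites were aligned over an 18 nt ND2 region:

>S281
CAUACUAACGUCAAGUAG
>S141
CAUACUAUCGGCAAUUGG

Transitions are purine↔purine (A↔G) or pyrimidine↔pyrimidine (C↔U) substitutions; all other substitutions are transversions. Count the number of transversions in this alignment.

3

The sequences differ at positions 8 (A/U, transversion), 11 (U/G, transversion), 15 (G/U, transversion), 17 (A/G, transition).
Of the 4 differences, 1 transition and 3 transversions, so the answer is 3.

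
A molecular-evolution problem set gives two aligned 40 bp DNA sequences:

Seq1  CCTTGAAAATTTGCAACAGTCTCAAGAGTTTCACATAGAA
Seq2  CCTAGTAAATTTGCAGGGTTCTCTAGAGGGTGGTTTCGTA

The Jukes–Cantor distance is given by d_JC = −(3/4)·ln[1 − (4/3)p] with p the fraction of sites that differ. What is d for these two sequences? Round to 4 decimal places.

Mismatches occur at site 4 (T→A), site 6 (A→T), site 16 (A→G), site 17 (C→G), site 18 (A→G), site 19 (G→T), site 24 (A→T), site 29 (T→G), site 30 (T→G), site 32 (C→G), site 33 (A→G), site 34 (C→T), site 35 (A→T), site 37 (A→C), site 39 (A→T).
p = 15/40 = 0.375000.
d = −0.75 · ln(1 − (4/3)·0.375000) = −0.75 · ln(0.500000) = −0.75 · (-0.693147) = 0.5199.

0.5199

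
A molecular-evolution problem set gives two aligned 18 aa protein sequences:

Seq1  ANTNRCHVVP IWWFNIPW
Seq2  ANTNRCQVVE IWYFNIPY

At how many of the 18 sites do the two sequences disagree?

4

Differing sites — 7:H/Q; 10:P/E; 13:W/Y; 18:W/Y.
That gives 4 mismatches out of 18 aligned sites, so the Hamming distance is 4.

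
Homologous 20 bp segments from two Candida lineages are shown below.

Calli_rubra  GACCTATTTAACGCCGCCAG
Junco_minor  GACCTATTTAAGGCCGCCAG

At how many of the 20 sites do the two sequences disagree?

The sequences differ at position 12 (C/G).
That gives 1 mismatch out of 20 aligned sites, so the Hamming distance is 1.

1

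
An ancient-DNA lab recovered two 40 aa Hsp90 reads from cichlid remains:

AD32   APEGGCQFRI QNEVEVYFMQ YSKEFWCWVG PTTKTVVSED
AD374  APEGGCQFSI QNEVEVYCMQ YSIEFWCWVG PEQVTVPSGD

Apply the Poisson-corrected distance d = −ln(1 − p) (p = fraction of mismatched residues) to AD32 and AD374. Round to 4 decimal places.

Differing sites — 9:R/S; 18:F/C; 23:K/I; 32:T/E; 33:T/Q; 34:K/V; 37:V/P; 39:E/G.
p = 8/40 = 0.200000.
d = −ln(1 − 0.200000) = −ln(0.800000) = 0.2231.

0.2231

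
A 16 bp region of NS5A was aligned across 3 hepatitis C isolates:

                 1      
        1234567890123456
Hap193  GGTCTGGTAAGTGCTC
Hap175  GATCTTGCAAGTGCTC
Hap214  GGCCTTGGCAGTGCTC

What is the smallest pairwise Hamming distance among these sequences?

Pairwise Hamming distances:
  Hap193 vs Hap175: 3
  Hap193 vs Hap214: 4
  Hap175 vs Hap214: 4
The smallest is 3, between Hap193 and Hap175.

3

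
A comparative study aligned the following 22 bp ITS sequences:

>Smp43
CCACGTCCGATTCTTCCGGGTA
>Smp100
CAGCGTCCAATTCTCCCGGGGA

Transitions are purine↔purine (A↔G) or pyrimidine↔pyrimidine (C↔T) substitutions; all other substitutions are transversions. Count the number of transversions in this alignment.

Differing sites — 2:C/A (Tv); 3:A/G (Ti); 9:G/A (Ti); 15:T/C (Ti); 21:T/G (Tv).
Of the 5 differences, 3 transitions and 2 transversions, so the answer is 2.

2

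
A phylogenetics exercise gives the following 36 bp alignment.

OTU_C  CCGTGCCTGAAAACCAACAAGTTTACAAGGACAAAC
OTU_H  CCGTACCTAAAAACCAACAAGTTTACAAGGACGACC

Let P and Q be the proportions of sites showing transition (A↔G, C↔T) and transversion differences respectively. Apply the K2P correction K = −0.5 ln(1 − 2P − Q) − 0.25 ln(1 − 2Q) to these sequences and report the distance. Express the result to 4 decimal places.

0.1224

Differing sites — 5:G/A (Ti); 9:G/A (Ti); 33:A/G (Ti); 35:A/C (Tv).
Of the 4 differences, 3 transitions and 1 transversion over 36 sites: P = 3/36 = 0.083333, Q = 1/36 = 0.027778.
d = −0.5·ln(0.805556) − 0.25·ln(0.944444) = −0.5·(-0.216223) − 0.25·(-0.057159) = 0.1224.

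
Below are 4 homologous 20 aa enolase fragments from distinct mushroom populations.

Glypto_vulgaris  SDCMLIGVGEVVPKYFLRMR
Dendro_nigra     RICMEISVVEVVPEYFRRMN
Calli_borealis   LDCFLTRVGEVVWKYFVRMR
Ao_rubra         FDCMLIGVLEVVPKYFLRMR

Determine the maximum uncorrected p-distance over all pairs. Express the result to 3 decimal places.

Pairwise Hamming distances:
  Glypto_vulgaris vs Dendro_nigra: 8
  Glypto_vulgaris vs Calli_borealis: 6
  Glypto_vulgaris vs Ao_rubra: 2
  Dendro_nigra vs Calli_borealis: 11
  Dendro_nigra vs Ao_rubra: 8
  Calli_borealis vs Ao_rubra: 7
The largest is 11 mismatches, between Dendro_nigra and Calli_borealis; p = 11/20 = 0.550.

0.550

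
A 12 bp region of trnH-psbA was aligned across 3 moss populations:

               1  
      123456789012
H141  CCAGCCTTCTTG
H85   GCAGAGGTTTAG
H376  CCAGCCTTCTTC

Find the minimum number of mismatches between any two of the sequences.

Pairwise Hamming distances:
  H141 vs H85: 6
  H141 vs H376: 1
  H85 vs H376: 7
The smallest is 1, between H141 and H376.

1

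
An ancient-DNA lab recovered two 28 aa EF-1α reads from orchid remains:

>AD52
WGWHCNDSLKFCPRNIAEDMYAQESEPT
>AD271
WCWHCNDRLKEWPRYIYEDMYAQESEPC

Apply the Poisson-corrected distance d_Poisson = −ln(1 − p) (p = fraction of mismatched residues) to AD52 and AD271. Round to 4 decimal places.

The sequences differ at positions 2 (G/C), 8 (S/R), 11 (F/E), 12 (C/W), 15 (N/Y), 17 (A/Y), 28 (T/C).
p = 7/28 = 0.250000.
d = −ln(1 − 0.250000) = −ln(0.750000) = 0.2877.

0.2877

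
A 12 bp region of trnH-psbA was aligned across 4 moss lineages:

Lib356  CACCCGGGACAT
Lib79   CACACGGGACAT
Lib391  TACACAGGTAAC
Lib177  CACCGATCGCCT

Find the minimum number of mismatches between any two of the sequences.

1

Pairwise Hamming distances:
  Lib356 vs Lib79: 1
  Lib356 vs Lib391: 6
  Lib356 vs Lib177: 6
  Lib79 vs Lib391: 5
  Lib79 vs Lib177: 7
  Lib391 vs Lib177: 9
The smallest is 1, between Lib356 and Lib79.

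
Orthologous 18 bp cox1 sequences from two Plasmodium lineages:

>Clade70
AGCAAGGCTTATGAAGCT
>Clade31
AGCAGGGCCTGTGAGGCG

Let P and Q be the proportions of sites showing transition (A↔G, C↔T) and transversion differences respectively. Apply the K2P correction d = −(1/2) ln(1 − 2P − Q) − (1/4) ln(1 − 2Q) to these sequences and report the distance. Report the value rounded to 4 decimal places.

Differing sites — 5:A/G (Ti); 9:T/C (Ti); 11:A/G (Ti); 15:A/G (Ti); 18:T/G (Tv).
Of the 5 differences, 4 transitions and 1 transversion over 18 sites: P = 4/18 = 0.222222, Q = 1/18 = 0.055556.
d = −0.5·ln(0.500000) − 0.25·ln(0.888888) = −0.5·(-0.693147) − 0.25·(-0.117784) = 0.3760.

0.3760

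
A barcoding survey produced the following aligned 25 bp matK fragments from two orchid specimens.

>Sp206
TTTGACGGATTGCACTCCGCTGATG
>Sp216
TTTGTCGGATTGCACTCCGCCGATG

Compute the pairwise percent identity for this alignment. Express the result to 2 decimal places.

92.00%

Mismatches occur at site 5 (A→T), site 21 (T→C).
23 of the 25 sites match, so the percent identity is 23/25 × 100 = 92.00%.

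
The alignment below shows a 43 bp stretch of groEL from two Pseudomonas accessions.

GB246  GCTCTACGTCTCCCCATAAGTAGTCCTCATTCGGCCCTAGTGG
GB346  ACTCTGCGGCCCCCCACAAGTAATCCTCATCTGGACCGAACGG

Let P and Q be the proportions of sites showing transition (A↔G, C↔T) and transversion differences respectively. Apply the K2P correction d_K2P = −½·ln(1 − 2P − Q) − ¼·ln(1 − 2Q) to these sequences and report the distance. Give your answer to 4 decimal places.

The sequences differ at positions 1 (G/A, transition), 6 (A/G, transition), 9 (T/G, transversion), 11 (T/C, transition), 17 (T/C, transition), 23 (G/A, transition), 31 (T/C, transition), 32 (C/T, transition), 35 (C/A, transversion), 38 (T/G, transversion), 40 (G/A, transition), 41 (T/C, transition).
Of the 12 differences, 9 transitions and 3 transversions over 43 sites: P = 9/43 = 0.209302, Q = 3/43 = 0.069767.
d = −0.5·ln(0.511629) − 0.25·ln(0.860466) = −0.5·(-0.670156) − 0.25·(-0.150281) = 0.3726.

0.3726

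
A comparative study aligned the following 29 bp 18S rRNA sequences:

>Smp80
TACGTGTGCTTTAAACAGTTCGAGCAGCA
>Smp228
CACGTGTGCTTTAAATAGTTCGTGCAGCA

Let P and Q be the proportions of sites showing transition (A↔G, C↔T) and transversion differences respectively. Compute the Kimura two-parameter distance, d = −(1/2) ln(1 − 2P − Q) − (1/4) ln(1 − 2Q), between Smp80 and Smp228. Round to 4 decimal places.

The sequences differ at positions 1 (T/C, transition), 16 (C/T, transition), 23 (A/T, transversion).
Of the 3 differences, 2 transitions and 1 transversion over 29 sites: P = 2/29 = 0.068966, Q = 1/29 = 0.034483.
d = −0.5·ln(0.827585) − 0.25·ln(0.931034) = −0.5·(-0.189243) − 0.25·(-0.071459) = 0.1125.

0.1125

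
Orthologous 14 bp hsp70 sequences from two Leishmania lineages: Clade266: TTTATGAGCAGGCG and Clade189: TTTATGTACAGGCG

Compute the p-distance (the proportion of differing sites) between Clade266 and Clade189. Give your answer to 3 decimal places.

Differing sites — 7:A/T; 8:G/A.
There are 2 differences over 14 sites, so p = 2/14 = 0.143.

0.143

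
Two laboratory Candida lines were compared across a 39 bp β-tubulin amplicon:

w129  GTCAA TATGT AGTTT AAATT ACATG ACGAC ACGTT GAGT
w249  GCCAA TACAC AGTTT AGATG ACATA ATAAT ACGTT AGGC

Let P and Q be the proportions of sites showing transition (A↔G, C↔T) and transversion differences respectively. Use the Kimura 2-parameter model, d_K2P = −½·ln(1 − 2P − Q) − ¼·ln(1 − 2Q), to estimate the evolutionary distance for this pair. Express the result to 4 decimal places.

Differing sites — 2:T/C (Ti); 8:T/C (Ti); 9:G/A (Ti); 10:T/C (Ti); 17:A/G (Ti); 20:T/G (Tv); 25:G/A (Ti); 27:C/T (Ti); 28:G/A (Ti); 30:C/T (Ti); 36:G/A (Ti); 37:A/G (Ti); 39:T/C (Ti).
Of the 13 differences, 12 transitions and 1 transversion over 39 sites: P = 12/39 = 0.307692, Q = 1/39 = 0.025641.
d = −0.5·ln(0.358975) − 0.25·ln(0.948718) = −0.5·(-1.024503) − 0.25·(-0.052644) = 0.5254.

0.5254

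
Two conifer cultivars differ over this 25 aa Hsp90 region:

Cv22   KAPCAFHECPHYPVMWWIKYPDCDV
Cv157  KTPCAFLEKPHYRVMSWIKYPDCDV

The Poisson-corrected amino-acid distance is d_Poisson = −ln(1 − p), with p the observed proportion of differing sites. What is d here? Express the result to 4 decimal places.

Differing sites — 2:A/T; 7:H/L; 9:C/K; 13:P/R; 16:W/S.
p = 5/25 = 0.200000.
d = −ln(1 − 0.200000) = −ln(0.800000) = 0.2231.

0.2231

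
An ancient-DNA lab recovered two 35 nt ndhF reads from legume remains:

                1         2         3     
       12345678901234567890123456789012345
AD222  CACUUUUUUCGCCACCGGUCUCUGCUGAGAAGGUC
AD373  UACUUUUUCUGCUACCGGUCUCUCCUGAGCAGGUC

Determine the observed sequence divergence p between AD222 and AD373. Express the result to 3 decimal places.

0.171

Mismatches occur at site 1 (C/U), site 9 (U/C), site 10 (C/U), site 13 (C/U), site 24 (G/C), site 30 (A/C).
There are 6 differences over 35 sites, so p = 6/35 = 0.171.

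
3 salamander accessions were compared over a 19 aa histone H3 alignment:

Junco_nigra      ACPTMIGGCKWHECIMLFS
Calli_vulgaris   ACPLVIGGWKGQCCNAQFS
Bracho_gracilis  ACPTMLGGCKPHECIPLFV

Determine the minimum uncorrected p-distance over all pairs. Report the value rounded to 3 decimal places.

0.211

Pairwise Hamming distances:
  Junco_nigra vs Calli_vulgaris: 9
  Junco_nigra vs Bracho_gracilis: 4
  Calli_vulgaris vs Bracho_gracilis: 11
The smallest is 4 mismatches, between Junco_nigra and Bracho_gracilis; p = 4/19 = 0.211.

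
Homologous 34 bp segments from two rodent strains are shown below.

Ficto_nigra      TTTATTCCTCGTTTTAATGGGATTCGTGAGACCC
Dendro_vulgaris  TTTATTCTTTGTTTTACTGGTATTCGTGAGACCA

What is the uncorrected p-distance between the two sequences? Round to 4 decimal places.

0.1471

Mismatches occur at site 8 (C/T), site 10 (C/T), site 17 (A/C), site 21 (G/T), site 34 (C/A).
There are 5 differences over 34 sites, so p = 5/34 = 0.1471.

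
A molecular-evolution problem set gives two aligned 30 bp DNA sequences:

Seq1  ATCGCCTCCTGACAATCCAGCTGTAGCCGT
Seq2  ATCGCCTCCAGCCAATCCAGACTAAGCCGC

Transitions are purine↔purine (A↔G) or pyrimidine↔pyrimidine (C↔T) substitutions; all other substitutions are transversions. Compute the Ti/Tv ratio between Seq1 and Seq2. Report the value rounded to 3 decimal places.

0.400

The sequences differ at positions 10 (T/A, transversion), 12 (A/C, transversion), 21 (C/A, transversion), 22 (T/C, transition), 23 (G/T, transversion), 24 (T/A, transversion), 30 (T/C, transition).
Of the 7 differences, 2 transitions and 5 transversions, so Ti/Tv = 2/5 = 0.400.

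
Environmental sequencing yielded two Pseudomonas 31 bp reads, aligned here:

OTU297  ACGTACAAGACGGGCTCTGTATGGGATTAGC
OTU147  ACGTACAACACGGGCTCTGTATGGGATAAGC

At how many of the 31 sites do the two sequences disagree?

Mismatches occur at site 9 (G↔C), site 28 (T↔A).
That gives 2 mismatches out of 31 aligned sites, so the Hamming distance is 2.

2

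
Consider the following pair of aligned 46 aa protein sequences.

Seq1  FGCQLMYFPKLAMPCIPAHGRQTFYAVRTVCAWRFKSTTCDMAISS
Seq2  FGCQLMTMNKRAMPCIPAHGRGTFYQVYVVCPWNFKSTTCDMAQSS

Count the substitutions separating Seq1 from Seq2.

The sequences differ at positions 7 (Y/T), 8 (F/M), 9 (P/N), 11 (L/R), 22 (Q/G), 26 (A/Q), 28 (R/Y), 29 (T/V), 32 (A/P), 34 (R/N), 44 (I/Q).
That gives 11 mismatches out of 46 aligned sites, so the Hamming distance is 11.

11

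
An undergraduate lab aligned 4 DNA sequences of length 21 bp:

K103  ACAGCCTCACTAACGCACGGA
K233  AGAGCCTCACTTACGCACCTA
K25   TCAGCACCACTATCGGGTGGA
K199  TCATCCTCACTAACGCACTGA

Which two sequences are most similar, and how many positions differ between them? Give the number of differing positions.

3

Pairwise Hamming distances:
  K103 vs K233: 4
  K103 vs K25: 7
  K103 vs K199: 3
  K233 vs K25: 11
  K233 vs K199: 6
  K25 vs K199: 8
The smallest is 3, between K103 and K199.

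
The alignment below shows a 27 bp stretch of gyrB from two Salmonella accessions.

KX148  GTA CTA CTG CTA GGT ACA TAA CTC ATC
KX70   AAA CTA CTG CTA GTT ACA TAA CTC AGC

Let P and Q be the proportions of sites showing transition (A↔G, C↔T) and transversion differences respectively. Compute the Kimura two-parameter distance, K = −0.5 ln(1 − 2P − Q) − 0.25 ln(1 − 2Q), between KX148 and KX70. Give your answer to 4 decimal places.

0.1652

Mismatches occur at site 1 (G/A, transition), site 2 (T/A, transversion), site 14 (G/T, transversion), site 26 (T/G, transversion).
Of the 4 differences, 1 transition and 3 transversions over 27 sites: P = 1/27 = 0.037037, Q = 3/27 = 0.111111.
d = −0.5·ln(0.814815) − 0.25·ln(0.777778) = −0.5·(-0.204794) − 0.25·(-0.251314) = 0.1652.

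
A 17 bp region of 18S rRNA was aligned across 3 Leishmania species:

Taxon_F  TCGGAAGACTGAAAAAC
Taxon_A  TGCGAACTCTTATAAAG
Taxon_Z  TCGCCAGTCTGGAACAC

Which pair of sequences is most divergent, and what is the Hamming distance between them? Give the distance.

Pairwise Hamming distances:
  Taxon_F vs Taxon_A: 7
  Taxon_F vs Taxon_Z: 5
  Taxon_A vs Taxon_Z: 10
The largest is 10, between Taxon_A and Taxon_Z.

10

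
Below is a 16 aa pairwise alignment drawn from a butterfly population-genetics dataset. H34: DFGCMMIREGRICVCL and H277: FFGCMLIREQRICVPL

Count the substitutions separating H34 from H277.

4

Differing sites — 1:D/F; 6:M/L; 10:G/Q; 15:C/P.
That gives 4 mismatches out of 16 aligned sites, so the Hamming distance is 4.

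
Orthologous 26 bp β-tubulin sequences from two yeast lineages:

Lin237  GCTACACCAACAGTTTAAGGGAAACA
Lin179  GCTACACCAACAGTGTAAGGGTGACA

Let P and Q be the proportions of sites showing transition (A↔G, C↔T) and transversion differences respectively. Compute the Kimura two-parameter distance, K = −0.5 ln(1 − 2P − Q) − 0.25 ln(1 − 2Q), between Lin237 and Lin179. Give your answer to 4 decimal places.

The sequences differ at positions 15 (T/G, transversion), 22 (A/T, transversion), 23 (A/G, transition).
Of the 3 differences, 1 transition and 2 transversions over 26 sites: P = 1/26 = 0.038462, Q = 2/26 = 0.076923.
d = −0.5·ln(0.846153) − 0.25·ln(0.846154) = −0.5·(-0.167055) − 0.25·(-0.167054) = 0.1253.

0.1253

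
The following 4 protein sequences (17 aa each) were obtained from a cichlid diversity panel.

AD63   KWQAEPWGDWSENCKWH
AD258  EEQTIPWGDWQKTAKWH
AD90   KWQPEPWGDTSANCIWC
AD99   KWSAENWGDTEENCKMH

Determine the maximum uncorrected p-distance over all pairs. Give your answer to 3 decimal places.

Pairwise Hamming distances:
  AD63 vs AD258: 8
  AD63 vs AD90: 5
  AD63 vs AD99: 5
  AD258 vs AD90: 11
  AD258 vs AD99: 12
  AD90 vs AD99: 8
The largest is 12 mismatches, between AD258 and AD99; p = 12/17 = 0.706.

0.706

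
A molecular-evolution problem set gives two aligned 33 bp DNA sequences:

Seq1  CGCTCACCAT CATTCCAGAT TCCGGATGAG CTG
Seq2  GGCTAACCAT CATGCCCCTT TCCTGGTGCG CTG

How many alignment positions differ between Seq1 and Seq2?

9

The sequences differ at positions 1 (C/G), 5 (C/A), 14 (T/G), 17 (A/C), 18 (G/C), 19 (A/T), 24 (G/T), 26 (A/G), 29 (A/C).
That gives 9 mismatches out of 33 aligned sites, so the Hamming distance is 9.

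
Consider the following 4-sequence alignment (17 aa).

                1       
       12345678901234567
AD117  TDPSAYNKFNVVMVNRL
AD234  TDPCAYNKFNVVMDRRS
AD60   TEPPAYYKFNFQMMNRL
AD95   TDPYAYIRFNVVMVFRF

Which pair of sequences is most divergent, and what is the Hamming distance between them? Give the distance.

9

Pairwise Hamming distances:
  AD117 vs AD234: 4
  AD117 vs AD60: 6
  AD117 vs AD95: 5
  AD234 vs AD60: 8
  AD234 vs AD95: 6
  AD60 vs AD95: 9
The largest is 9, between AD60 and AD95.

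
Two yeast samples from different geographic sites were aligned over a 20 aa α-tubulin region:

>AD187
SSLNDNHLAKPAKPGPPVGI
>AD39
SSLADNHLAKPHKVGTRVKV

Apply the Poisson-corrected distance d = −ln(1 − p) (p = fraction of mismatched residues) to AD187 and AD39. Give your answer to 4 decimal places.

0.4308

Differing sites — 4:N/A; 12:A/H; 14:P/V; 16:P/T; 17:P/R; 19:G/K; 20:I/V.
p = 7/20 = 0.350000.
d = −ln(1 − 0.350000) = −ln(0.650000) = 0.4308.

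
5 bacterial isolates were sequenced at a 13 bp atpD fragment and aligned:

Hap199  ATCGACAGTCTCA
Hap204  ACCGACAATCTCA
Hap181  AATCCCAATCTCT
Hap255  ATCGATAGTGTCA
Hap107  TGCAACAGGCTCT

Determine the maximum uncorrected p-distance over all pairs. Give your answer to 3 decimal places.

Pairwise Hamming distances:
  Hap199 vs Hap204: 2
  Hap199 vs Hap181: 6
  Hap199 vs Hap255: 2
  Hap199 vs Hap107: 5
  Hap204 vs Hap181: 5
  Hap204 vs Hap255: 4
  Hap204 vs Hap107: 6
  Hap181 vs Hap255: 8
  Hap181 vs Hap107: 7
  Hap255 vs Hap107: 7
The largest is 8 mismatches, between Hap181 and Hap255; p = 8/13 = 0.615.

0.615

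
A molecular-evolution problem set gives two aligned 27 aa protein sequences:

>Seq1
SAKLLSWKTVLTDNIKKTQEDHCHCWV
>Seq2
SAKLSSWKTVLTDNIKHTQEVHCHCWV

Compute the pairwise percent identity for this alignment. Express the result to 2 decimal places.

Mismatches occur at site 5 (L→S), site 17 (K→H), site 21 (D→V).
24 of the 27 sites match, so the percent identity is 24/27 × 100 = 88.89%.

88.89%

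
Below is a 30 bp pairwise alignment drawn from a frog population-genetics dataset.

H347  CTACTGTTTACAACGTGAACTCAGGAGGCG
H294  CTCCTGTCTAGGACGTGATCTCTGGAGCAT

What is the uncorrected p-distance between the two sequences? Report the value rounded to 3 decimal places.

0.300

Mismatches occur at site 3 (A↔C), site 8 (T↔C), site 11 (C↔G), site 12 (A↔G), site 19 (A↔T), site 23 (A↔T), site 28 (G↔C), site 29 (C↔A), site 30 (G↔T).
There are 9 differences over 30 sites, so p = 9/30 = 0.300.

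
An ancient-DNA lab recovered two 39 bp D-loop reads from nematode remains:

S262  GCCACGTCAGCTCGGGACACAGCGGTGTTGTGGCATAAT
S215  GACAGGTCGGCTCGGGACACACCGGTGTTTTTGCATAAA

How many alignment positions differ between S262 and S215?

7

Differing sites — 2:C/A; 5:C/G; 9:A/G; 22:G/C; 30:G/T; 32:G/T; 39:T/A.
That gives 7 mismatches out of 39 aligned sites, so the Hamming distance is 7.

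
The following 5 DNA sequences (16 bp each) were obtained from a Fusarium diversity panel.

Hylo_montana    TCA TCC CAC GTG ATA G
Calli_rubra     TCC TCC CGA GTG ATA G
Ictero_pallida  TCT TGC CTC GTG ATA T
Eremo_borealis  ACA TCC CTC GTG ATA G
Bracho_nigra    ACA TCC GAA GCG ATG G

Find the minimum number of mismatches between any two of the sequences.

2

Pairwise Hamming distances:
  Hylo_montana vs Calli_rubra: 3
  Hylo_montana vs Ictero_pallida: 4
  Hylo_montana vs Eremo_borealis: 2
  Hylo_montana vs Bracho_nigra: 5
  Calli_rubra vs Ictero_pallida: 5
  Calli_rubra vs Eremo_borealis: 4
  Calli_rubra vs Bracho_nigra: 6
  Ictero_pallida vs Eremo_borealis: 4
  Ictero_pallida vs Bracho_nigra: 9
  Eremo_borealis vs Bracho_nigra: 5
The smallest is 2, between Hylo_montana and Eremo_borealis.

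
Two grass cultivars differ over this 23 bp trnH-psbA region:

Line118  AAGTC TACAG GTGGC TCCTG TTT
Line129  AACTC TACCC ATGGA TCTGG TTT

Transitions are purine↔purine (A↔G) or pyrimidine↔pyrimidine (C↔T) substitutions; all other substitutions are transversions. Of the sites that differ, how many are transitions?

2

Differing sites — 3:G/C (Tv); 9:A/C (Tv); 10:G/C (Tv); 11:G/A (Ti); 15:C/A (Tv); 18:C/T (Ti); 19:T/G (Tv).
Of the 7 differences, 2 transitions and 5 transversions, so the answer is 2.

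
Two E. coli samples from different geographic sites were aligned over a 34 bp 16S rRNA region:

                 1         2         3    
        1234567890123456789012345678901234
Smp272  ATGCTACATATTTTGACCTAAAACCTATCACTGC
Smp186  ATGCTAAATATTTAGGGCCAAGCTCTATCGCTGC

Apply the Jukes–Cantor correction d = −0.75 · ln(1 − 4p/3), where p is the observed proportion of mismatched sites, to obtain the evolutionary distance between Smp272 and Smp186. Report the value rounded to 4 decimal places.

Mismatches occur at site 7 (C→A), site 14 (T→A), site 16 (A→G), site 17 (C→G), site 19 (T→C), site 22 (A→G), site 23 (A→C), site 24 (C→T), site 30 (A→G).
p = 9/34 = 0.264706.
d = −0.75 · ln(1 − (4/3)·0.264706) = −0.75 · ln(0.647059) = −0.75 · (-0.435318) = 0.3265.

0.3265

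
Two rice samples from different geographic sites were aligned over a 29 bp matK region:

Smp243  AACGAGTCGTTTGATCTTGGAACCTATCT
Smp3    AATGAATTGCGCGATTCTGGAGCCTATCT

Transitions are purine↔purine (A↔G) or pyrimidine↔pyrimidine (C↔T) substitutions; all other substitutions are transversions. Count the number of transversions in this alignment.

The sequences differ at positions 3 (C/T, transition), 6 (G/A, transition), 8 (C/T, transition), 10 (T/C, transition), 11 (T/G, transversion), 12 (T/C, transition), 16 (C/T, transition), 17 (T/C, transition), 22 (A/G, transition).
Of the 9 differences, 8 transitions and 1 transversion, so the answer is 1.

1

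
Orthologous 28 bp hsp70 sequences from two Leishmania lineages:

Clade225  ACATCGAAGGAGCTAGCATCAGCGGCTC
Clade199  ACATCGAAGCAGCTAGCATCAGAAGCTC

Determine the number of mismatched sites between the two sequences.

3

The sequences differ at positions 10 (G/C), 23 (C/A), 24 (G/A).
That gives 3 mismatches out of 28 aligned sites, so the Hamming distance is 3.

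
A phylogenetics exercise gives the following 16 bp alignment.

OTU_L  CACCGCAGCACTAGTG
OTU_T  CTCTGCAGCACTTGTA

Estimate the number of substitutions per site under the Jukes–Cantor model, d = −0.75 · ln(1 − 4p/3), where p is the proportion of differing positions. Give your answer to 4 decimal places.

Differing sites — 2:A/T; 4:C/T; 13:A/T; 16:G/A.
p = 4/16 = 0.250000.
d = −0.75 · ln(1 − (4/3)·0.250000) = −0.75 · ln(0.666667) = −0.75 · (-0.405465) = 0.3041.

0.3041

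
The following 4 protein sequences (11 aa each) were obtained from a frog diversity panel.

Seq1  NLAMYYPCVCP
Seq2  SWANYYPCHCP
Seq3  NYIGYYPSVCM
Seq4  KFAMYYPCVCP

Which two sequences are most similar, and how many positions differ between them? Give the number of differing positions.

Pairwise Hamming distances:
  Seq1 vs Seq2: 4
  Seq1 vs Seq3: 5
  Seq1 vs Seq4: 2
  Seq2 vs Seq3: 7
  Seq2 vs Seq4: 4
  Seq3 vs Seq4: 6
The smallest is 2, between Seq1 and Seq4.

2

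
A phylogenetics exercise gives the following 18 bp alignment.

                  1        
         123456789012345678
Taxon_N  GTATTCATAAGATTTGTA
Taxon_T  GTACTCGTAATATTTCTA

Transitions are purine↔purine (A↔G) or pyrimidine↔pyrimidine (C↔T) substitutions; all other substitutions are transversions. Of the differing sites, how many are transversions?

Mismatches occur at site 4 (T→C, transition), site 7 (A→G, transition), site 11 (G→T, transversion), site 16 (G→C, transversion).
Of the 4 differences, 2 transitions and 2 transversions, so the answer is 2.

2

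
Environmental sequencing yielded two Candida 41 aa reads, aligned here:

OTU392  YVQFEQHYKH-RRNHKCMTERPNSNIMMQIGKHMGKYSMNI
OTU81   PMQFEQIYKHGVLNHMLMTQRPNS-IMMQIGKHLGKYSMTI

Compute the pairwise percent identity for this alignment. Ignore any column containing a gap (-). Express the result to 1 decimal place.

Excluding the 2 gap columns leaves 39 comparable sites.
The sequences differ at positions 1 (Y/P), 2 (V/M), 7 (H/I), 12 (R/V), 13 (R/L), 16 (K/M), 17 (C/L), 20 (E/Q), 34 (M/L), 40 (N/T).
29 of the 39 comparable sites match, so the percent identity is 29/39 × 100 = 74.4%.

74.4%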